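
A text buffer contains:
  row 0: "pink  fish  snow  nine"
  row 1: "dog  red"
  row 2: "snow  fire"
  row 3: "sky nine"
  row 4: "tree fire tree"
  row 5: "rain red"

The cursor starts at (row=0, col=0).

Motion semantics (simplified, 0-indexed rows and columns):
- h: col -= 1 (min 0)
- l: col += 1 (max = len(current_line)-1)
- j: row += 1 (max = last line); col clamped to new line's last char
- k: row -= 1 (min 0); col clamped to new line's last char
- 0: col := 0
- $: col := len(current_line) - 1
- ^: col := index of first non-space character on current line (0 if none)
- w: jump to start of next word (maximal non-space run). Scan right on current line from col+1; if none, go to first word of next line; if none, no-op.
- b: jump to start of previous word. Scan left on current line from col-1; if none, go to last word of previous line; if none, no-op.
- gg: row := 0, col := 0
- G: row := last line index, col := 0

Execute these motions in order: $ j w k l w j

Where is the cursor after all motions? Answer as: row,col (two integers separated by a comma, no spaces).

After 1 ($): row=0 col=21 char='e'
After 2 (j): row=1 col=7 char='d'
After 3 (w): row=2 col=0 char='s'
After 4 (k): row=1 col=0 char='d'
After 5 (l): row=1 col=1 char='o'
After 6 (w): row=1 col=5 char='r'
After 7 (j): row=2 col=5 char='_'

Answer: 2,5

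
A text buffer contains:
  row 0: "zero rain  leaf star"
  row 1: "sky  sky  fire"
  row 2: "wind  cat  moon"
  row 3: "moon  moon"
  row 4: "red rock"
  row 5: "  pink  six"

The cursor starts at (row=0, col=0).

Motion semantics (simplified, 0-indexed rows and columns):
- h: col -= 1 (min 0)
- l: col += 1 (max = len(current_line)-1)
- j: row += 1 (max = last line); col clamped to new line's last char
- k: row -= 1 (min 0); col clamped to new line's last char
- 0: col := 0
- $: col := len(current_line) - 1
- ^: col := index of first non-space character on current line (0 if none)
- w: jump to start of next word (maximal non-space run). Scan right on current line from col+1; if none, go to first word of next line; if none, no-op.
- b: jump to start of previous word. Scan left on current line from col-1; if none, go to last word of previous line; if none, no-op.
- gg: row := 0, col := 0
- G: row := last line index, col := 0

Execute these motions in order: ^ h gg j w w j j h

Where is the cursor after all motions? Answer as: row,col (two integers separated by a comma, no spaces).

After 1 (^): row=0 col=0 char='z'
After 2 (h): row=0 col=0 char='z'
After 3 (gg): row=0 col=0 char='z'
After 4 (j): row=1 col=0 char='s'
After 5 (w): row=1 col=5 char='s'
After 6 (w): row=1 col=10 char='f'
After 7 (j): row=2 col=10 char='_'
After 8 (j): row=3 col=9 char='n'
After 9 (h): row=3 col=8 char='o'

Answer: 3,8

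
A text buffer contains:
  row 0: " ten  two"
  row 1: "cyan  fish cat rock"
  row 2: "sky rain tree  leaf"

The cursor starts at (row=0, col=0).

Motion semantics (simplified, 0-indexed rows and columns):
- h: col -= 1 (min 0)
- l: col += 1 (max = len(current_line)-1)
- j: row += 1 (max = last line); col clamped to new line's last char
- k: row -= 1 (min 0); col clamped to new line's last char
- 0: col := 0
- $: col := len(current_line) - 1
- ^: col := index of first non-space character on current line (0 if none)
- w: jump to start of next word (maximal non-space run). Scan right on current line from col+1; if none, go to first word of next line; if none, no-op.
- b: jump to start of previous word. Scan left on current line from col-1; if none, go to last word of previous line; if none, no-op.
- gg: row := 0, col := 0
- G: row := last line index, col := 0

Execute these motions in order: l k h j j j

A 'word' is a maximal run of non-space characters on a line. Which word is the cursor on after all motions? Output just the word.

After 1 (l): row=0 col=1 char='t'
After 2 (k): row=0 col=1 char='t'
After 3 (h): row=0 col=0 char='_'
After 4 (j): row=1 col=0 char='c'
After 5 (j): row=2 col=0 char='s'
After 6 (j): row=2 col=0 char='s'

Answer: sky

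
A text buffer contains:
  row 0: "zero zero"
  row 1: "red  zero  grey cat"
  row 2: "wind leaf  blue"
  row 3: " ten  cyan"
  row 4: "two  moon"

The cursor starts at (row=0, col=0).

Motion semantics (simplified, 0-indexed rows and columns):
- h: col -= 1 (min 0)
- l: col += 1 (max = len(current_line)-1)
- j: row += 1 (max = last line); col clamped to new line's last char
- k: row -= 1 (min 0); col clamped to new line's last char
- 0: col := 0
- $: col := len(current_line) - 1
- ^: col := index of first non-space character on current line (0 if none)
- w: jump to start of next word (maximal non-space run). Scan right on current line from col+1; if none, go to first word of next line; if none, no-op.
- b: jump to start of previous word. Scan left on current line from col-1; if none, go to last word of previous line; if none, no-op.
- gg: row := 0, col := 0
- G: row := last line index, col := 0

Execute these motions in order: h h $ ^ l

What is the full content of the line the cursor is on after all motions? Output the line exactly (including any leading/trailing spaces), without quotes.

Answer: zero zero

Derivation:
After 1 (h): row=0 col=0 char='z'
After 2 (h): row=0 col=0 char='z'
After 3 ($): row=0 col=8 char='o'
After 4 (^): row=0 col=0 char='z'
After 5 (l): row=0 col=1 char='e'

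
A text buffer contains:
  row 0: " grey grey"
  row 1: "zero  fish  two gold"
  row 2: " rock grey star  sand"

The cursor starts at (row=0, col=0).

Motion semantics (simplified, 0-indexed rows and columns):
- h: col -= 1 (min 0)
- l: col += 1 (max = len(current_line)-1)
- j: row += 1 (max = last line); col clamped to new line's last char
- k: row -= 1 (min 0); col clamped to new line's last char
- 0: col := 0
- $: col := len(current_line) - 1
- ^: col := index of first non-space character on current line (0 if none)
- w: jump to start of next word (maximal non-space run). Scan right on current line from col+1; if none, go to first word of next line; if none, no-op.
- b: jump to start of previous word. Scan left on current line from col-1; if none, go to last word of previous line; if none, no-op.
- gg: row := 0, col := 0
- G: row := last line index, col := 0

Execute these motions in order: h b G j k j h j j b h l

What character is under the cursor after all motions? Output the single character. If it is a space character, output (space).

After 1 (h): row=0 col=0 char='_'
After 2 (b): row=0 col=0 char='_'
After 3 (G): row=2 col=0 char='_'
After 4 (j): row=2 col=0 char='_'
After 5 (k): row=1 col=0 char='z'
After 6 (j): row=2 col=0 char='_'
After 7 (h): row=2 col=0 char='_'
After 8 (j): row=2 col=0 char='_'
After 9 (j): row=2 col=0 char='_'
After 10 (b): row=1 col=16 char='g'
After 11 (h): row=1 col=15 char='_'
After 12 (l): row=1 col=16 char='g'

Answer: g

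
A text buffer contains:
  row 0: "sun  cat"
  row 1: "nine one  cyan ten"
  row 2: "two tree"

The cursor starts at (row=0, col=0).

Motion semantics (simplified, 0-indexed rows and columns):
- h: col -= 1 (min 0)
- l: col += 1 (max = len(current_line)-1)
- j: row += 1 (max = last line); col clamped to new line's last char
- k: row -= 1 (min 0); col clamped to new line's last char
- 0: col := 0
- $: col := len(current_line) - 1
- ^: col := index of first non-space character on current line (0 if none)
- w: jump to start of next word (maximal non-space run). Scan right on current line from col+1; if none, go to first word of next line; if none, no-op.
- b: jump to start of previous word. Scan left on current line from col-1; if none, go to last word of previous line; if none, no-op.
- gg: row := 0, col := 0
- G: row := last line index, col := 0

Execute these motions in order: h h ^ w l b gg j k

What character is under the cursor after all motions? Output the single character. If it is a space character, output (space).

Answer: s

Derivation:
After 1 (h): row=0 col=0 char='s'
After 2 (h): row=0 col=0 char='s'
After 3 (^): row=0 col=0 char='s'
After 4 (w): row=0 col=5 char='c'
After 5 (l): row=0 col=6 char='a'
After 6 (b): row=0 col=5 char='c'
After 7 (gg): row=0 col=0 char='s'
After 8 (j): row=1 col=0 char='n'
After 9 (k): row=0 col=0 char='s'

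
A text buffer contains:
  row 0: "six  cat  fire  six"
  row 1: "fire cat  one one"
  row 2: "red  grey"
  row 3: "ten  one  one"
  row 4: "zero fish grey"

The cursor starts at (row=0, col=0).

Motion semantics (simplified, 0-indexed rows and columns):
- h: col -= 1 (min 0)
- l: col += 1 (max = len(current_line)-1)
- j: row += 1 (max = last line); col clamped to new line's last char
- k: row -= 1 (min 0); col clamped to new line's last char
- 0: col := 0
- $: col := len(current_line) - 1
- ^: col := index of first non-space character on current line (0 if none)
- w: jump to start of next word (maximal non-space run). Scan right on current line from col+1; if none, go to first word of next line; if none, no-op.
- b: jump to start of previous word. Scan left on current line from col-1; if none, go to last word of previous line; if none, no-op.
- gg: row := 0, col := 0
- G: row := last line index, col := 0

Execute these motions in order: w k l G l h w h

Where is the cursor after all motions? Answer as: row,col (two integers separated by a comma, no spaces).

Answer: 4,4

Derivation:
After 1 (w): row=0 col=5 char='c'
After 2 (k): row=0 col=5 char='c'
After 3 (l): row=0 col=6 char='a'
After 4 (G): row=4 col=0 char='z'
After 5 (l): row=4 col=1 char='e'
After 6 (h): row=4 col=0 char='z'
After 7 (w): row=4 col=5 char='f'
After 8 (h): row=4 col=4 char='_'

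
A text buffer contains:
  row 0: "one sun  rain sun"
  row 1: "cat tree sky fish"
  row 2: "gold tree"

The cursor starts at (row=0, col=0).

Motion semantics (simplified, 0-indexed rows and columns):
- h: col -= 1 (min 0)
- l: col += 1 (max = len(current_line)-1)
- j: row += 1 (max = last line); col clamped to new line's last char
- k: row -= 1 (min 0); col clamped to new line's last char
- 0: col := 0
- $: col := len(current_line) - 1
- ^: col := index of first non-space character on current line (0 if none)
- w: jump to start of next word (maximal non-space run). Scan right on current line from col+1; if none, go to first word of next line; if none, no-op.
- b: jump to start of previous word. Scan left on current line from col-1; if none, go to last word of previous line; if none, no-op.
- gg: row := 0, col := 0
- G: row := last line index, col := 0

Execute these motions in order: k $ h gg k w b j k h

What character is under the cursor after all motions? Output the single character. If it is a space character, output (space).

After 1 (k): row=0 col=0 char='o'
After 2 ($): row=0 col=16 char='n'
After 3 (h): row=0 col=15 char='u'
After 4 (gg): row=0 col=0 char='o'
After 5 (k): row=0 col=0 char='o'
After 6 (w): row=0 col=4 char='s'
After 7 (b): row=0 col=0 char='o'
After 8 (j): row=1 col=0 char='c'
After 9 (k): row=0 col=0 char='o'
After 10 (h): row=0 col=0 char='o'

Answer: o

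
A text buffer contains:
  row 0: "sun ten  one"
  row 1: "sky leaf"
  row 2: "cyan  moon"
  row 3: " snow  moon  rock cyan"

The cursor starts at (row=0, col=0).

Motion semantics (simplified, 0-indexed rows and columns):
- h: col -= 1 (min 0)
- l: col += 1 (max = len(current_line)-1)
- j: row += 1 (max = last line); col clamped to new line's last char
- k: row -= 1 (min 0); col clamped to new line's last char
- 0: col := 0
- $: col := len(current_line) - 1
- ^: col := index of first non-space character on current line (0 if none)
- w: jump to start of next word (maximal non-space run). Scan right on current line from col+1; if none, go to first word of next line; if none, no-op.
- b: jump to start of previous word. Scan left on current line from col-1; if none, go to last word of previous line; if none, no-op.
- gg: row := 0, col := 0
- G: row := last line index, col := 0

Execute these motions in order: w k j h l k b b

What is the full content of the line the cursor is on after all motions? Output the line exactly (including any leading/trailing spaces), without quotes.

After 1 (w): row=0 col=4 char='t'
After 2 (k): row=0 col=4 char='t'
After 3 (j): row=1 col=4 char='l'
After 4 (h): row=1 col=3 char='_'
After 5 (l): row=1 col=4 char='l'
After 6 (k): row=0 col=4 char='t'
After 7 (b): row=0 col=0 char='s'
After 8 (b): row=0 col=0 char='s'

Answer: sun ten  one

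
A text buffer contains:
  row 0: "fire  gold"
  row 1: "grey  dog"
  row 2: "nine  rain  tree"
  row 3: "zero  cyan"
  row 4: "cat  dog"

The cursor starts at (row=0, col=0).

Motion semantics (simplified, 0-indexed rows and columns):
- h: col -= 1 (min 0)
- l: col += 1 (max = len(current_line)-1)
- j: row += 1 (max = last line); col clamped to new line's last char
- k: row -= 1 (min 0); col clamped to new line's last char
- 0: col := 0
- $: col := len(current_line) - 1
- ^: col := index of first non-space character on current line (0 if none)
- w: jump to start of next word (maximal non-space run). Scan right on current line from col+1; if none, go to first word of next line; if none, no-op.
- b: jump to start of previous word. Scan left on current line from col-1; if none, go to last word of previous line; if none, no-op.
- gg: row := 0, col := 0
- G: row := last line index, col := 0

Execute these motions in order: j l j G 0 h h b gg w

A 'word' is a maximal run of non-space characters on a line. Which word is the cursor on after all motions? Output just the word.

After 1 (j): row=1 col=0 char='g'
After 2 (l): row=1 col=1 char='r'
After 3 (j): row=2 col=1 char='i'
After 4 (G): row=4 col=0 char='c'
After 5 (0): row=4 col=0 char='c'
After 6 (h): row=4 col=0 char='c'
After 7 (h): row=4 col=0 char='c'
After 8 (b): row=3 col=6 char='c'
After 9 (gg): row=0 col=0 char='f'
After 10 (w): row=0 col=6 char='g'

Answer: gold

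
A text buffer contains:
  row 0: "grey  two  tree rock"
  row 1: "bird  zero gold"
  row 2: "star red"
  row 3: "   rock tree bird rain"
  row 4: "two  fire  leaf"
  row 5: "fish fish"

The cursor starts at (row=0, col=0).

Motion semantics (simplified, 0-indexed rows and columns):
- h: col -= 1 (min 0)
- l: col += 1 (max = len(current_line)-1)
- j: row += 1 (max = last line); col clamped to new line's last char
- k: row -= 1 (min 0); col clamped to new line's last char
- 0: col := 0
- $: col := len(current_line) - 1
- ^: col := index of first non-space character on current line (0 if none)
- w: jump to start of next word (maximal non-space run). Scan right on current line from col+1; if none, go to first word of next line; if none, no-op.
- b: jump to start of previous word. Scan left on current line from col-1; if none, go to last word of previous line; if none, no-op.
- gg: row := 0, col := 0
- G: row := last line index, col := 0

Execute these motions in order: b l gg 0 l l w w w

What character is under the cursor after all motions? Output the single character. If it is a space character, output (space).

Answer: r

Derivation:
After 1 (b): row=0 col=0 char='g'
After 2 (l): row=0 col=1 char='r'
After 3 (gg): row=0 col=0 char='g'
After 4 (0): row=0 col=0 char='g'
After 5 (l): row=0 col=1 char='r'
After 6 (l): row=0 col=2 char='e'
After 7 (w): row=0 col=6 char='t'
After 8 (w): row=0 col=11 char='t'
After 9 (w): row=0 col=16 char='r'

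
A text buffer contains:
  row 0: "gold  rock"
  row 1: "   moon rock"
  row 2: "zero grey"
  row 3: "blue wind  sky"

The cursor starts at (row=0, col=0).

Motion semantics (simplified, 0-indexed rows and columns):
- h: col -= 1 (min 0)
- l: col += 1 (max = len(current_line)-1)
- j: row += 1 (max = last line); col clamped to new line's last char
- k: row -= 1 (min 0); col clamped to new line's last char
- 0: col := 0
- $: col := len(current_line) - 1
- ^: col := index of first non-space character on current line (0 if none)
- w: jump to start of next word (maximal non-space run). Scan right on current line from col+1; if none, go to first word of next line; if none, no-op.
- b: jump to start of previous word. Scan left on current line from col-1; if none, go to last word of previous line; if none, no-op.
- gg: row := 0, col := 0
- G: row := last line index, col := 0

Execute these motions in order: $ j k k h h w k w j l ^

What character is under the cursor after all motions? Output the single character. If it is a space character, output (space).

Answer: m

Derivation:
After 1 ($): row=0 col=9 char='k'
After 2 (j): row=1 col=9 char='o'
After 3 (k): row=0 col=9 char='k'
After 4 (k): row=0 col=9 char='k'
After 5 (h): row=0 col=8 char='c'
After 6 (h): row=0 col=7 char='o'
After 7 (w): row=1 col=3 char='m'
After 8 (k): row=0 col=3 char='d'
After 9 (w): row=0 col=6 char='r'
After 10 (j): row=1 col=6 char='n'
After 11 (l): row=1 col=7 char='_'
After 12 (^): row=1 col=3 char='m'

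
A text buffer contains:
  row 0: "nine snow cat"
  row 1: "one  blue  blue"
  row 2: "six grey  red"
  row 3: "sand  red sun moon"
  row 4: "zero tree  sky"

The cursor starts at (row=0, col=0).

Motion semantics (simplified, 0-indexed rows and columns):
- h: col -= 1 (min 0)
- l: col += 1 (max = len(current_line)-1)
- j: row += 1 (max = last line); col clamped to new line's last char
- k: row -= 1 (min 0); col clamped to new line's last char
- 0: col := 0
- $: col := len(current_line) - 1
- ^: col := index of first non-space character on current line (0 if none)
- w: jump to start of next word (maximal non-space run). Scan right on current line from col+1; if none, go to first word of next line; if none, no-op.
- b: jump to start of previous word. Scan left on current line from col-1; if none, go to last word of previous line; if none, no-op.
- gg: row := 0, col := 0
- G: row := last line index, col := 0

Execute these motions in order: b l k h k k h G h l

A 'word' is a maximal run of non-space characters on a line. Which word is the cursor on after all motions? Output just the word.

After 1 (b): row=0 col=0 char='n'
After 2 (l): row=0 col=1 char='i'
After 3 (k): row=0 col=1 char='i'
After 4 (h): row=0 col=0 char='n'
After 5 (k): row=0 col=0 char='n'
After 6 (k): row=0 col=0 char='n'
After 7 (h): row=0 col=0 char='n'
After 8 (G): row=4 col=0 char='z'
After 9 (h): row=4 col=0 char='z'
After 10 (l): row=4 col=1 char='e'

Answer: zero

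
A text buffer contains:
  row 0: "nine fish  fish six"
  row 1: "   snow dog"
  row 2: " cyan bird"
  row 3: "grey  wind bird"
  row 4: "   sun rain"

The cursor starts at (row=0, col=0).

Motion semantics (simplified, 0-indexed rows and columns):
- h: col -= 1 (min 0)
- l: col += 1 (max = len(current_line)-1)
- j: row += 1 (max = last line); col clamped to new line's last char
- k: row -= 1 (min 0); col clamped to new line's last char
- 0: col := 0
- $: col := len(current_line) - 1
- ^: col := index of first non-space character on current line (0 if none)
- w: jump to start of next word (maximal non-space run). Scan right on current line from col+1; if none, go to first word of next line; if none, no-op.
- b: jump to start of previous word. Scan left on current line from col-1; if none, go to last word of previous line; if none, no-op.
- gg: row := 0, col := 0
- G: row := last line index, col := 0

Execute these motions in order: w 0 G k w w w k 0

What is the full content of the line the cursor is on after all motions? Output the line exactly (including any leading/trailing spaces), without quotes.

After 1 (w): row=0 col=5 char='f'
After 2 (0): row=0 col=0 char='n'
After 3 (G): row=4 col=0 char='_'
After 4 (k): row=3 col=0 char='g'
After 5 (w): row=3 col=6 char='w'
After 6 (w): row=3 col=11 char='b'
After 7 (w): row=4 col=3 char='s'
After 8 (k): row=3 col=3 char='y'
After 9 (0): row=3 col=0 char='g'

Answer: grey  wind bird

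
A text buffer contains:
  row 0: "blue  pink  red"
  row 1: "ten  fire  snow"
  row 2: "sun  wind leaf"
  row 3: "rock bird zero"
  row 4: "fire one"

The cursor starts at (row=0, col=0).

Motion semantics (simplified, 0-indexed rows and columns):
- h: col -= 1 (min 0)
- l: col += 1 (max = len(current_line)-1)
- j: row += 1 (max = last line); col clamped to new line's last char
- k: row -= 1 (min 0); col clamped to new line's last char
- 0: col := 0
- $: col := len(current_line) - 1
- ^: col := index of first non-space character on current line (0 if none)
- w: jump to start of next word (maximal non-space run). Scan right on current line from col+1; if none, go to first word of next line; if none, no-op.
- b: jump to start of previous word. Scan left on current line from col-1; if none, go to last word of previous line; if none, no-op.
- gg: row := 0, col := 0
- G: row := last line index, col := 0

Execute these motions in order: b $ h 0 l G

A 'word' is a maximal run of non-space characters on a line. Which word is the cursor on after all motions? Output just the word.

After 1 (b): row=0 col=0 char='b'
After 2 ($): row=0 col=14 char='d'
After 3 (h): row=0 col=13 char='e'
After 4 (0): row=0 col=0 char='b'
After 5 (l): row=0 col=1 char='l'
After 6 (G): row=4 col=0 char='f'

Answer: fire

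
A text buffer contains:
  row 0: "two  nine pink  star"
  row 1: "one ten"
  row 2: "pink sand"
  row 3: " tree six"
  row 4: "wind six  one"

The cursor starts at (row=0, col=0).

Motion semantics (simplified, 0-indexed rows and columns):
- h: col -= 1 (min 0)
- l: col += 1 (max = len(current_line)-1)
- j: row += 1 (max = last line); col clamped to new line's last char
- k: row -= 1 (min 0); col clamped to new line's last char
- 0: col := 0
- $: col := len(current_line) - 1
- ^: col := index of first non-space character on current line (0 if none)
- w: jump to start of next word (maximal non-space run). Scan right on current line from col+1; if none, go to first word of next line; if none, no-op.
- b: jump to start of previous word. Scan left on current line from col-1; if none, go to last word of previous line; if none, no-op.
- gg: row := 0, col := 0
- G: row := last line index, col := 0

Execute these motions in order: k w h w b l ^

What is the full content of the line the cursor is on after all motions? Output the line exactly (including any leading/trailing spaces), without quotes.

Answer: two  nine pink  star

Derivation:
After 1 (k): row=0 col=0 char='t'
After 2 (w): row=0 col=5 char='n'
After 3 (h): row=0 col=4 char='_'
After 4 (w): row=0 col=5 char='n'
After 5 (b): row=0 col=0 char='t'
After 6 (l): row=0 col=1 char='w'
After 7 (^): row=0 col=0 char='t'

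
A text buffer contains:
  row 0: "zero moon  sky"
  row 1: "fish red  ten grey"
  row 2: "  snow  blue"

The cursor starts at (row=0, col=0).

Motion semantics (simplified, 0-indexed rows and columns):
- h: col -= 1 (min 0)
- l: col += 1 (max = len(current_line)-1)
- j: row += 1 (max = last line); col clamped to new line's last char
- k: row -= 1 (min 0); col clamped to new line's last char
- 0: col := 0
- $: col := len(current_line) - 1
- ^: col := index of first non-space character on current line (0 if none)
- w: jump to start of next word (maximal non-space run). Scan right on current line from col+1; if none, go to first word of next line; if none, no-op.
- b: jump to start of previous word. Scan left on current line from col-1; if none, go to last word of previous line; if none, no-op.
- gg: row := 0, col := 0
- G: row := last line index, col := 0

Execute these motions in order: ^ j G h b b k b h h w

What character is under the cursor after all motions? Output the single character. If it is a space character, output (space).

After 1 (^): row=0 col=0 char='z'
After 2 (j): row=1 col=0 char='f'
After 3 (G): row=2 col=0 char='_'
After 4 (h): row=2 col=0 char='_'
After 5 (b): row=1 col=14 char='g'
After 6 (b): row=1 col=10 char='t'
After 7 (k): row=0 col=10 char='_'
After 8 (b): row=0 col=5 char='m'
After 9 (h): row=0 col=4 char='_'
After 10 (h): row=0 col=3 char='o'
After 11 (w): row=0 col=5 char='m'

Answer: m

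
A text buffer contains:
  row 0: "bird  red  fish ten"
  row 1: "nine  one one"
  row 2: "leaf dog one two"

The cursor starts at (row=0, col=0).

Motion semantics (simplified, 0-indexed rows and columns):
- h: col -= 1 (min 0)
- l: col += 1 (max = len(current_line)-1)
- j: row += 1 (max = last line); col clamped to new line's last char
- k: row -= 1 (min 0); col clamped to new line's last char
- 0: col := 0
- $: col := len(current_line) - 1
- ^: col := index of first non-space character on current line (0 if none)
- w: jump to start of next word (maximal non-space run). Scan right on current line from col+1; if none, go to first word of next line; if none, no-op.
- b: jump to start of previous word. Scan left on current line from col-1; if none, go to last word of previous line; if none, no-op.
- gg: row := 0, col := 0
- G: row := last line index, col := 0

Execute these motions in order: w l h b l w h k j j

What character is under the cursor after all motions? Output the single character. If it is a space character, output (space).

Answer: d

Derivation:
After 1 (w): row=0 col=6 char='r'
After 2 (l): row=0 col=7 char='e'
After 3 (h): row=0 col=6 char='r'
After 4 (b): row=0 col=0 char='b'
After 5 (l): row=0 col=1 char='i'
After 6 (w): row=0 col=6 char='r'
After 7 (h): row=0 col=5 char='_'
After 8 (k): row=0 col=5 char='_'
After 9 (j): row=1 col=5 char='_'
After 10 (j): row=2 col=5 char='d'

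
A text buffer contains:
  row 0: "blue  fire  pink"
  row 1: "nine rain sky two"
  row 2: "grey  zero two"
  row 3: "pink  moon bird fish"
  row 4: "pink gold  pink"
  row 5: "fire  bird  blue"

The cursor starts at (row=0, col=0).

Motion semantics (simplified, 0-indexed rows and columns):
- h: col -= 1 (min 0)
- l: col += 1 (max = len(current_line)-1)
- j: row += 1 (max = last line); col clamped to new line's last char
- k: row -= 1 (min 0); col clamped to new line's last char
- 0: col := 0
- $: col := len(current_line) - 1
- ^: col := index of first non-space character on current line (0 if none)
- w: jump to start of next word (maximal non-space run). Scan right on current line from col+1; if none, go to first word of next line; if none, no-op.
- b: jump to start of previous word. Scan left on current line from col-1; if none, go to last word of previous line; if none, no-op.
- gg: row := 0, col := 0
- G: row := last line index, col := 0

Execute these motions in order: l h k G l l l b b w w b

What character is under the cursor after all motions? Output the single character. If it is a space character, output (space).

Answer: f

Derivation:
After 1 (l): row=0 col=1 char='l'
After 2 (h): row=0 col=0 char='b'
After 3 (k): row=0 col=0 char='b'
After 4 (G): row=5 col=0 char='f'
After 5 (l): row=5 col=1 char='i'
After 6 (l): row=5 col=2 char='r'
After 7 (l): row=5 col=3 char='e'
After 8 (b): row=5 col=0 char='f'
After 9 (b): row=4 col=11 char='p'
After 10 (w): row=5 col=0 char='f'
After 11 (w): row=5 col=6 char='b'
After 12 (b): row=5 col=0 char='f'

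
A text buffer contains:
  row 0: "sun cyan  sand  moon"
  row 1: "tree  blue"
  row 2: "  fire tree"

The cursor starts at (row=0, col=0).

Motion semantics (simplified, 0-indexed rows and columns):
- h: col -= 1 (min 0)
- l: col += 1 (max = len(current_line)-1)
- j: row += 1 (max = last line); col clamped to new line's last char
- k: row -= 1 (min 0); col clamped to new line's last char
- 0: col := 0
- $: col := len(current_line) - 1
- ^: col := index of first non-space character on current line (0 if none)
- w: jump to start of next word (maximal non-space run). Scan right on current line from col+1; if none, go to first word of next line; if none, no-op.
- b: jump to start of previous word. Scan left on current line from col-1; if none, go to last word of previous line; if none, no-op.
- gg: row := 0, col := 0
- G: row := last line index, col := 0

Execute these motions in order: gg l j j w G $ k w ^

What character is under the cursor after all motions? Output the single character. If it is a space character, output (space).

Answer: f

Derivation:
After 1 (gg): row=0 col=0 char='s'
After 2 (l): row=0 col=1 char='u'
After 3 (j): row=1 col=1 char='r'
After 4 (j): row=2 col=1 char='_'
After 5 (w): row=2 col=2 char='f'
After 6 (G): row=2 col=0 char='_'
After 7 ($): row=2 col=10 char='e'
After 8 (k): row=1 col=9 char='e'
After 9 (w): row=2 col=2 char='f'
After 10 (^): row=2 col=2 char='f'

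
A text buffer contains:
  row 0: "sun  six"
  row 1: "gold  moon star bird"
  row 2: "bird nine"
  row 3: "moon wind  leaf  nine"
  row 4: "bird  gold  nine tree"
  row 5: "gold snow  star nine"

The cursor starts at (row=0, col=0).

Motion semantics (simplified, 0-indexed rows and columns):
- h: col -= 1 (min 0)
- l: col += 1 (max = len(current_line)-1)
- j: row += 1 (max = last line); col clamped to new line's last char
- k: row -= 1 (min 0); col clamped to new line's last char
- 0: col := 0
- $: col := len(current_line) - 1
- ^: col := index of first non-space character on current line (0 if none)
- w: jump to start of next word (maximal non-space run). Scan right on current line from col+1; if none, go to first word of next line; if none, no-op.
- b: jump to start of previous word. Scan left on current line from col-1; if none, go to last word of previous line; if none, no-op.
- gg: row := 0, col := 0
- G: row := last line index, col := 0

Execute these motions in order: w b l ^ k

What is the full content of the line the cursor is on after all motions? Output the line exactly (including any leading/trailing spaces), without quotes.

Answer: sun  six

Derivation:
After 1 (w): row=0 col=5 char='s'
After 2 (b): row=0 col=0 char='s'
After 3 (l): row=0 col=1 char='u'
After 4 (^): row=0 col=0 char='s'
After 5 (k): row=0 col=0 char='s'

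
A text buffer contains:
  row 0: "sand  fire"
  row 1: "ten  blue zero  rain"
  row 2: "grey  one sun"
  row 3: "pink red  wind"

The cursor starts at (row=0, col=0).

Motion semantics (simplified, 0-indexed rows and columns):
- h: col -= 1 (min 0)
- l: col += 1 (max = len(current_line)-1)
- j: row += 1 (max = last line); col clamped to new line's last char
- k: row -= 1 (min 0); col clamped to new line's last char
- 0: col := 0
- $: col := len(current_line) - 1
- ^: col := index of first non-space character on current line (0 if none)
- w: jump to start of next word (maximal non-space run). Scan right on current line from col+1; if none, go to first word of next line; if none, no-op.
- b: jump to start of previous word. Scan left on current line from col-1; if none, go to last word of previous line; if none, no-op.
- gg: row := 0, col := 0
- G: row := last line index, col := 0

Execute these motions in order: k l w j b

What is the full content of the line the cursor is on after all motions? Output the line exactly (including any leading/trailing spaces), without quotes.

After 1 (k): row=0 col=0 char='s'
After 2 (l): row=0 col=1 char='a'
After 3 (w): row=0 col=6 char='f'
After 4 (j): row=1 col=6 char='l'
After 5 (b): row=1 col=5 char='b'

Answer: ten  blue zero  rain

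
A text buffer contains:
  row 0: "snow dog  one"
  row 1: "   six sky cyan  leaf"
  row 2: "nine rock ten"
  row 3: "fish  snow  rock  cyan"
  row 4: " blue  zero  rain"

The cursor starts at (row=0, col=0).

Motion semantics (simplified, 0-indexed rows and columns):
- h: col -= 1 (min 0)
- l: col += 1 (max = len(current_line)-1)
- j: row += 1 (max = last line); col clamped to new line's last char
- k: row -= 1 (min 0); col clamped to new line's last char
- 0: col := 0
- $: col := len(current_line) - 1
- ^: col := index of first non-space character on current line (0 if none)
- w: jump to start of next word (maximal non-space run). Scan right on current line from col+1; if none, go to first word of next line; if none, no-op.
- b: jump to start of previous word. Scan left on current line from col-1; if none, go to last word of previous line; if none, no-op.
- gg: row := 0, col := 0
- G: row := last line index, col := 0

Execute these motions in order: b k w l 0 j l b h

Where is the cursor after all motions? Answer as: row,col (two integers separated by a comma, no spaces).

Answer: 0,9

Derivation:
After 1 (b): row=0 col=0 char='s'
After 2 (k): row=0 col=0 char='s'
After 3 (w): row=0 col=5 char='d'
After 4 (l): row=0 col=6 char='o'
After 5 (0): row=0 col=0 char='s'
After 6 (j): row=1 col=0 char='_'
After 7 (l): row=1 col=1 char='_'
After 8 (b): row=0 col=10 char='o'
After 9 (h): row=0 col=9 char='_'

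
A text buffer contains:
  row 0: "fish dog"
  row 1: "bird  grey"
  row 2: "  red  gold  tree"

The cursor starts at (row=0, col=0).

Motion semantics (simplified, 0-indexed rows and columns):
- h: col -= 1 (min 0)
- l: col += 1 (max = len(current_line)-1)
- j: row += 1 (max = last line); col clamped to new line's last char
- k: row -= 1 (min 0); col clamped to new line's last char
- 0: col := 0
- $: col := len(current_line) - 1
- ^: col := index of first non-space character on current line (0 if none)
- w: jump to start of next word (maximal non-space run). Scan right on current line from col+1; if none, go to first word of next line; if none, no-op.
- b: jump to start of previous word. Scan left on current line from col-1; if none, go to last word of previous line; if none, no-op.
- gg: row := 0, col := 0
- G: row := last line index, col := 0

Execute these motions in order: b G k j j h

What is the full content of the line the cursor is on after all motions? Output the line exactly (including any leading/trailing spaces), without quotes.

After 1 (b): row=0 col=0 char='f'
After 2 (G): row=2 col=0 char='_'
After 3 (k): row=1 col=0 char='b'
After 4 (j): row=2 col=0 char='_'
After 5 (j): row=2 col=0 char='_'
After 6 (h): row=2 col=0 char='_'

Answer:   red  gold  tree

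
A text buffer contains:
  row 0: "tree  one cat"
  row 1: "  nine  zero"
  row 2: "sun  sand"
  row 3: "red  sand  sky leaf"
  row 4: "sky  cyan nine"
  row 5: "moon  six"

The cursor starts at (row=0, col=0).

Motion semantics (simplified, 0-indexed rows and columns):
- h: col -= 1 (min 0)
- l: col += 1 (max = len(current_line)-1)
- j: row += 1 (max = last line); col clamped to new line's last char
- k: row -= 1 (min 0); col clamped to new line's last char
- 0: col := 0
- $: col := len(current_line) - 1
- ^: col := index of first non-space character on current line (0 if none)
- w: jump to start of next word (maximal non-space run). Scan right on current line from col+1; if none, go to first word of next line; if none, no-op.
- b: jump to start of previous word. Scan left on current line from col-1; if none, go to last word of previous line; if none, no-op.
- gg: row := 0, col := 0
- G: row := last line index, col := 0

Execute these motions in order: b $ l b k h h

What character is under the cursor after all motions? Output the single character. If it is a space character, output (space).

After 1 (b): row=0 col=0 char='t'
After 2 ($): row=0 col=12 char='t'
After 3 (l): row=0 col=12 char='t'
After 4 (b): row=0 col=10 char='c'
After 5 (k): row=0 col=10 char='c'
After 6 (h): row=0 col=9 char='_'
After 7 (h): row=0 col=8 char='e'

Answer: e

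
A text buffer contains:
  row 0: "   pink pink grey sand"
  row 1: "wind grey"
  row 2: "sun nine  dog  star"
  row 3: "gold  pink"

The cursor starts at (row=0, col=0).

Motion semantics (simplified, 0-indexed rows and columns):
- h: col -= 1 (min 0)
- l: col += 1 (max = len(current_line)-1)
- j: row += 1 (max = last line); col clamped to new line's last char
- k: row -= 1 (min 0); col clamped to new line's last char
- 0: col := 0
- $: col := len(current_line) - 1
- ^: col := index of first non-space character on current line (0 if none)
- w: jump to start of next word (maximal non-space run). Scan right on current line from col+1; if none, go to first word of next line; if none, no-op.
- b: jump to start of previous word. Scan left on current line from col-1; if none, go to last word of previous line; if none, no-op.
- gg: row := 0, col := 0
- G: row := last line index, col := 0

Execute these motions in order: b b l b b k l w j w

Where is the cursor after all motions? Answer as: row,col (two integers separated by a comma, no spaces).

After 1 (b): row=0 col=0 char='_'
After 2 (b): row=0 col=0 char='_'
After 3 (l): row=0 col=1 char='_'
After 4 (b): row=0 col=1 char='_'
After 5 (b): row=0 col=1 char='_'
After 6 (k): row=0 col=1 char='_'
After 7 (l): row=0 col=2 char='_'
After 8 (w): row=0 col=3 char='p'
After 9 (j): row=1 col=3 char='d'
After 10 (w): row=1 col=5 char='g'

Answer: 1,5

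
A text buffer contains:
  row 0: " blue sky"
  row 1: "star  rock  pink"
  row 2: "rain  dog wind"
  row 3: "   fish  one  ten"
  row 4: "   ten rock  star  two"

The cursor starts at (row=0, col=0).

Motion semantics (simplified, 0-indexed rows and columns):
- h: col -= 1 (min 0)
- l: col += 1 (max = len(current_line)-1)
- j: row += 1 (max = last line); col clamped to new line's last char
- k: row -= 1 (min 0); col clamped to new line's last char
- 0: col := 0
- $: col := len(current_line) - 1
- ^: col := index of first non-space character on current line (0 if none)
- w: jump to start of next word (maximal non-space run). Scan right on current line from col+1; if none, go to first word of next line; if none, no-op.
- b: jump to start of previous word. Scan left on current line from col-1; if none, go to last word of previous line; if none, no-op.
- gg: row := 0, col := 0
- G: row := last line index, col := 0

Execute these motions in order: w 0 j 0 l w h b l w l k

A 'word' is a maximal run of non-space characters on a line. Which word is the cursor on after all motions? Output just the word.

After 1 (w): row=0 col=1 char='b'
After 2 (0): row=0 col=0 char='_'
After 3 (j): row=1 col=0 char='s'
After 4 (0): row=1 col=0 char='s'
After 5 (l): row=1 col=1 char='t'
After 6 (w): row=1 col=6 char='r'
After 7 (h): row=1 col=5 char='_'
After 8 (b): row=1 col=0 char='s'
After 9 (l): row=1 col=1 char='t'
After 10 (w): row=1 col=6 char='r'
After 11 (l): row=1 col=7 char='o'
After 12 (k): row=0 col=7 char='k'

Answer: sky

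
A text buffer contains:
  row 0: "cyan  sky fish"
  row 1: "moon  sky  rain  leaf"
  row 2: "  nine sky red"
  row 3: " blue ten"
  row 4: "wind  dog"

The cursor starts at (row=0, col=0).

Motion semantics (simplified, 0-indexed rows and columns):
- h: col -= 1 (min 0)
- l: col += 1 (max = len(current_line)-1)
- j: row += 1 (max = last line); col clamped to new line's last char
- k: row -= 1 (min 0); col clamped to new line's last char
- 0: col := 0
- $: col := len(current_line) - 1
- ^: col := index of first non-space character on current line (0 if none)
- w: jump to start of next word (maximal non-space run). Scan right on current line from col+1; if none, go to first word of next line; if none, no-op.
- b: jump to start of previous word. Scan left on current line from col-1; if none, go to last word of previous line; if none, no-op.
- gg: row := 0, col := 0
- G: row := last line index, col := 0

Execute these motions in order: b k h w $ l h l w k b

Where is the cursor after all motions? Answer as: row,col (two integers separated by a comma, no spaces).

After 1 (b): row=0 col=0 char='c'
After 2 (k): row=0 col=0 char='c'
After 3 (h): row=0 col=0 char='c'
After 4 (w): row=0 col=6 char='s'
After 5 ($): row=0 col=13 char='h'
After 6 (l): row=0 col=13 char='h'
After 7 (h): row=0 col=12 char='s'
After 8 (l): row=0 col=13 char='h'
After 9 (w): row=1 col=0 char='m'
After 10 (k): row=0 col=0 char='c'
After 11 (b): row=0 col=0 char='c'

Answer: 0,0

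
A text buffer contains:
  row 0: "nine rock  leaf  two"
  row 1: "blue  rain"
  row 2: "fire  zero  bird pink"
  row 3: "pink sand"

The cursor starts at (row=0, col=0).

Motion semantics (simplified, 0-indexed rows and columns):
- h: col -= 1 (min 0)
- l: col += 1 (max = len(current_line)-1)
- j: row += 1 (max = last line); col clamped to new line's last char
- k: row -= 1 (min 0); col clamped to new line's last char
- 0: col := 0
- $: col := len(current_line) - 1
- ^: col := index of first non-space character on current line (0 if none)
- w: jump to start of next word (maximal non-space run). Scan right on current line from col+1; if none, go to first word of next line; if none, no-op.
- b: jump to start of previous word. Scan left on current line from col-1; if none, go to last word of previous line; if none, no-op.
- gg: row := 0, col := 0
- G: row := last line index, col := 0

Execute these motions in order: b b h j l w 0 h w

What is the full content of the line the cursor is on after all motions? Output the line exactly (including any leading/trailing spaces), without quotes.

Answer: blue  rain

Derivation:
After 1 (b): row=0 col=0 char='n'
After 2 (b): row=0 col=0 char='n'
After 3 (h): row=0 col=0 char='n'
After 4 (j): row=1 col=0 char='b'
After 5 (l): row=1 col=1 char='l'
After 6 (w): row=1 col=6 char='r'
After 7 (0): row=1 col=0 char='b'
After 8 (h): row=1 col=0 char='b'
After 9 (w): row=1 col=6 char='r'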